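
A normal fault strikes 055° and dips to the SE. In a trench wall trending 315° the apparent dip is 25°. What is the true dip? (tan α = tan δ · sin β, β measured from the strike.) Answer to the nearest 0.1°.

25.3°

β = acute angle between strike 055° and section 315° = 80°.
tan(true dip) = tan 25° / sin 80° = 0.4735
true dip = arctan 0.4735 = 25.34°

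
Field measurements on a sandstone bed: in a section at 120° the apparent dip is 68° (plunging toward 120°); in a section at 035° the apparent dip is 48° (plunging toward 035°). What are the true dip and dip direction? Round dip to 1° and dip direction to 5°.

true dip 69°, dip direction 100°

Each apparent-dip line lies in the plane. As unit vectors (x east, y north, z up), v₁ plunges 68°→120° and v₂ plunges 48°→035°.
The plane normal is n = v₁ × v₂ ∝ (0.647, -0.115, 0.250).
tan δ = √(n_x²+n_y²)/n_z = 0.657/0.250, so δ = 69.2°.
The horizontal component of n points toward azimuth atan2(n_x, n_y) = 100°, the dip direction.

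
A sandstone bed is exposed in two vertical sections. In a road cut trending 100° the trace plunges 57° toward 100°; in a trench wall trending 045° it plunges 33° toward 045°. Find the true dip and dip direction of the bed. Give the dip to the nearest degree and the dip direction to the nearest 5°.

true dip 57°, dip direction 110°

The two traces are lines in the plane: v₁ = (sin 100°·cos 57°, cos 100°·cos 57°, −sin 57°), v₂ = (sin 45°·cos 33°, cos 45°·cos 33°, −sin 33°).
n = v₁ × v₂ = (0.549, -0.205, 0.374) (taken with n_z > 0).
True dip = arccos(n_z / |n|) = arccos(0.5382) = 57.4°.
Dip direction = atan2(0.549, -0.205) = 111° (azimuth of n's horizontal projection).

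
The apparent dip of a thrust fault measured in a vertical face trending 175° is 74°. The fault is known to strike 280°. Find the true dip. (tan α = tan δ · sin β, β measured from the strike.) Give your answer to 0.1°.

The section is 75° from the strike.
tan δ = tan α / sin β = tan 74° / sin 75° = 3.4874 / 0.9659 = 3.6104
δ = arctan(3.6104) = 74.52°

74.5°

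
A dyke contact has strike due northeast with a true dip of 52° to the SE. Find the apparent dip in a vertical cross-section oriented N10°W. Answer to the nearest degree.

The section lies 55° from the strike.
tan α = tan 52° × sin 55° = 1.2799 × 0.8192 = 1.0485
apparent dip = arctan 1.0485 = 46.36°

46°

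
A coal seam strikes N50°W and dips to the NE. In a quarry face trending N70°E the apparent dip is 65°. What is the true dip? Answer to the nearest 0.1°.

68.0°

β = acute angle between strike N50°W and section N70°E = 60°.
tan δ = tan α / sin β = tan 65° / sin 60° = 2.1445 / 0.8660 = 2.4763
δ = arctan(2.4763) = 68.01°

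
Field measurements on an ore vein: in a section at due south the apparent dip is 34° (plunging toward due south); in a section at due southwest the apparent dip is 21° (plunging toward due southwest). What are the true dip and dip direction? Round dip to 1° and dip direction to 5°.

Each apparent-dip line lies in the plane. As unit vectors (x east, y north, z up), v₁ plunges 34°→due south and v₂ plunges 21°→due southwest.
The plane normal is n = v₁ × v₂ ∝ (0.072, -0.369, 0.547).
tan δ = √(n_x²+n_y²)/n_z = 0.376/0.547, so δ = 34.5°.
Dip direction = atan2(0.072, -0.369) = 169° (azimuth of n's horizontal projection).

true dip 34°, dip direction 170°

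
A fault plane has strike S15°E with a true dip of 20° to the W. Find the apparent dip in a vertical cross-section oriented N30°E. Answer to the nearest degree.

Angle between strike (S15°E) and section (N30°E): β = 45°.
tan α = tan 20° × sin 45° = 0.3640 × 0.7071 = 0.2574
apparent dip = arctan 0.2574 = 14.43°

14°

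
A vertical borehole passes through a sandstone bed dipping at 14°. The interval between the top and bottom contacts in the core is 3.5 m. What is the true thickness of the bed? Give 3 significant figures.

True thickness t = h · cos(dip) = 3.5 × cos 14°
t = 3.5 × 0.9703 = 3.396 m

3.40 m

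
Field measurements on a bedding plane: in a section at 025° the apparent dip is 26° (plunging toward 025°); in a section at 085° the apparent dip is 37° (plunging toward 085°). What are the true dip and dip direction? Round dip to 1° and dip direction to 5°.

true dip 37°, dip direction 075°

The two traces are lines in the plane: v₁ = (sin 25°·cos 26°, cos 25°·cos 26°, −sin 26°), v₂ = (sin 85°·cos 37°, cos 85°·cos 37°, −sin 37°).
The plane normal is n = v₁ × v₂ ∝ (0.460, 0.120, 0.622).
tan δ = √(n_x²+n_y²)/n_z = 0.475/0.622, so δ = 37.4°.
Dip direction = atan2(0.460, 0.120) = 75° (azimuth of n's horizontal projection).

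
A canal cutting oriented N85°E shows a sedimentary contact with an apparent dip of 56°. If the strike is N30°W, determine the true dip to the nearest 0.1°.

β = acute angle between strike N30°W and section N85°E = 65°.
tan δ = tan α / sin β = tan 56° / sin 65° = 1.4826 / 0.9063 = 1.6358
true dip = arctan 1.6358 = 58.56°

58.6°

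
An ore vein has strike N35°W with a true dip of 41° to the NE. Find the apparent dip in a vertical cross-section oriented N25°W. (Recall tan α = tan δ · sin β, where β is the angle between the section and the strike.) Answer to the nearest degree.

The strike is N35°W and the section trends N25°W; the acute angle between them is β = 10°.
tan α = tan 41° × sin 10° = 0.8693 × 0.1736 = 0.1510
apparent dip = arctan 0.1510 = 8.58°

9°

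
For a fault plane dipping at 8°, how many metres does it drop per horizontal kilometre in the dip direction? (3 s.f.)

141 m

drop per km = 1000 × tan 8° = 1000 × 0.1405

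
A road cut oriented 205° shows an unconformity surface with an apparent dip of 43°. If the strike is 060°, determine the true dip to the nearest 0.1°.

The section is 35° from the strike.
tan(true dip) = tan 43° / sin 35° = 1.6258
δ = arctan(1.6258) = 58.40°

58.4°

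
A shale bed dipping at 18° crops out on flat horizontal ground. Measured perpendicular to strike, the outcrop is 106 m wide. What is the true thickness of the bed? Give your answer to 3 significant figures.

32.8 m

True thickness t = w · sin(dip) = 106 × sin 18°
t = 106 × 0.3090 = 32.756 m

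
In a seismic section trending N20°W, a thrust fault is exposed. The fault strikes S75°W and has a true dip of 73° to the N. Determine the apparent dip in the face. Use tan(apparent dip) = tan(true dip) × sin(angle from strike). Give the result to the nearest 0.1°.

The section lies 85° from the strike.
tan α = tan 73° × sin 85° = 3.2709 × 0.9962 = 3.2584
α = arctan(3.2584) = 72.94°

72.9°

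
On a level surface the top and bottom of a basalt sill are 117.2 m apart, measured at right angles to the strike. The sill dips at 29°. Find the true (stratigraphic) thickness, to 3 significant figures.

True thickness t = w · sin(dip) = 117.2 × sin 29°
t = 117.2 × 0.4848 = 56.820 m

56.8 m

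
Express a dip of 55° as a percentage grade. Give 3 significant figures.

grade % = 100 × tan 55° = 100 × 1.4281

143%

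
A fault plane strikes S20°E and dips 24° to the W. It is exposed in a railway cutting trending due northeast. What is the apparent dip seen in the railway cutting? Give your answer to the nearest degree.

22°

The section lies 65° from the strike.
tan(apparent dip) = tan 24° · sin 65° = 0.4035
α = arctan(0.4035) = 21.97°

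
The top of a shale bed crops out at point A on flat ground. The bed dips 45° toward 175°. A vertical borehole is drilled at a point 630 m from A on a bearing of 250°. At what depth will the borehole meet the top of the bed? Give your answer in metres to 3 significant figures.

The hole lies 75° from the dip direction, so the down-dip offset is 630 × cos 75° = 163.06 m.
Depth = down-dip offset × tan(dip) = 163.06 × tan 45° = 163.06 × 1.0000
Depth = 163.06 m

163 m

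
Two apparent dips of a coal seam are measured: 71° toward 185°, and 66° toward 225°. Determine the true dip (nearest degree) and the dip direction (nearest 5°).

true dip 71°, dip direction 185°

The two traces are lines in the plane: v₁ = (sin 185°·cos 71°, cos 185°·cos 71°, −sin 71°), v₂ = (sin 225°·cos 66°, cos 225°·cos 66°, −sin 66°).
The plane normal is n = v₁ × v₂ ∝ (-0.024, -0.246, 0.085).
True dip = arccos(n_z / |n|) = arccos(0.3255) = 71.0°.
The horizontal component of n points toward azimuth atan2(n_x, n_y) = 186°, the dip direction.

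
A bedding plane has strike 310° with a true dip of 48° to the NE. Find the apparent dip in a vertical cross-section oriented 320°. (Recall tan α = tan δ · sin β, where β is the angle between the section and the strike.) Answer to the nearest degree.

Angle between strike (310°) and section (320°): β = 10°.
tan(apparent dip) = tan 48° · sin 10° = 0.1929
apparent dip = arctan 0.1929 = 10.92°

11°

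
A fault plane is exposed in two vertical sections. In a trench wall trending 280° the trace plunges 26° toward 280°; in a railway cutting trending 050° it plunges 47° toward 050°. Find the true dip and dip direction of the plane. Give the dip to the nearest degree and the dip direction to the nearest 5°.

The two traces are lines in the plane: v₁ = (sin 280°·cos 26°, cos 280°·cos 26°, −sin 26°), v₂ = (sin 50°·cos 47°, cos 50°·cos 47°, −sin 47°).
Cross product v₁ × v₂ gives the pole to the plane: n ∝ (-0.078, 0.876, 0.470).
Dip δ = arctan(|n_h|/n_z) = arctan(0.880/0.470) = 61.9°.
Dip direction = azimuth of (n_x, n_y) = atan2(-0.078, 0.876) = 355°.

true dip 62°, dip direction 355°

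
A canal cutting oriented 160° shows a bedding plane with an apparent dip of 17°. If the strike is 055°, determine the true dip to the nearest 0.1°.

The section is 75° from the strike.
tan δ = tan α / sin β = tan 17° / sin 75° = 0.3057 / 0.9659 = 0.3165
true dip = arctan 0.3165 = 17.56°

17.6°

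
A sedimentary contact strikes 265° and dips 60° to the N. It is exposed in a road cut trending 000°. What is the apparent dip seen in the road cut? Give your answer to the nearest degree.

The section lies 85° from the strike.
tan α = tan 60° × sin 85° = 1.7321 × 0.9962 = 1.7255
apparent dip = arctan 1.7255 = 59.91°

60°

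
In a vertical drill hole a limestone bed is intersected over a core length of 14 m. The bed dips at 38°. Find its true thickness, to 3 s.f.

11.0 m

True thickness t = h · cos(dip) = 14 × cos 38°
t = 14 × 0.7880 = 11.032 m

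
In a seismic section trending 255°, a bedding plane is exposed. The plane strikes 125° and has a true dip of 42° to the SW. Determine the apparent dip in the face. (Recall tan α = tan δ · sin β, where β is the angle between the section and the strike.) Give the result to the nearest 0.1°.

34.6°

The section lies 50° from the strike.
tan α = tan 42° × sin 50° = 0.9004 × 0.7660 = 0.6897
apparent dip = arctan 0.6897 = 34.60°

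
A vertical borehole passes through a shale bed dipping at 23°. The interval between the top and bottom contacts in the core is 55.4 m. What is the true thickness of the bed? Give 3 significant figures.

51.0 m

True thickness t = h · cos(dip) = 55.4 × cos 23°
t = 55.4 × 0.9205 = 50.996 m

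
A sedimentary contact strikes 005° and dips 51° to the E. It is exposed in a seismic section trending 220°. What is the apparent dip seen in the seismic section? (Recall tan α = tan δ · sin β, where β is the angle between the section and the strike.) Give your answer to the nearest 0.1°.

35.3°

The strike is 005° and the section trends 220°; the acute angle between them is β = 35°.
tan(apparent dip) = tan 51° · sin 35° = 0.7083
α = arctan(0.7083) = 35.31°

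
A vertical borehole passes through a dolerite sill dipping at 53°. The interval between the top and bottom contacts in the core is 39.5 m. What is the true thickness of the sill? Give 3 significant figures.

True thickness t = h · cos(dip) = 39.5 × cos 53°
t = 39.5 × 0.6018 = 23.772 m

23.8 m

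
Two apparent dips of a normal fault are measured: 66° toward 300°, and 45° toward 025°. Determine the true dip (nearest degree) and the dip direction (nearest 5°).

true dip 67°, dip direction 320°

The two traces are lines in the plane: v₁ = (sin 300°·cos 66°, cos 300°·cos 66°, −sin 66°), v₂ = (sin 25°·cos 45°, cos 25°·cos 45°, −sin 45°).
Cross product v₁ × v₂ gives the pole to the plane: n ∝ (-0.442, 0.522, 0.287).
True dip = arccos(n_z / |n|) = arccos(0.3864) = 67.3°.
Dip direction = azimuth of (n_x, n_y) = atan2(-0.442, 0.522) = 320°.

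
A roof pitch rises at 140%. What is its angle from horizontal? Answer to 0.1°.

54.5°

tan θ = 140/100 = 1.4000
θ = arctan(1.4000) = 54.46°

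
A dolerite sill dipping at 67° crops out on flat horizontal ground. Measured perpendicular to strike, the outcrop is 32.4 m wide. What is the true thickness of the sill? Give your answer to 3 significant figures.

29.8 m

True thickness t = w · sin(dip) = 32.4 × sin 67°
t = 32.4 × 0.9205 = 29.824 m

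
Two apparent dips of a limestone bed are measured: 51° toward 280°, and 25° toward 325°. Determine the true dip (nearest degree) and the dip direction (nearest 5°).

true dip 54°, dip direction 255°

Each apparent-dip line lies in the plane. As unit vectors (x east, y north, z up), v₁ plunges 51°→280° and v₂ plunges 25°→325°.
The plane normal is n = v₁ × v₂ ∝ (-0.531, -0.142, 0.403).
True dip = arccos(n_z / |n|) = arccos(0.5917) = 53.7°.
The horizontal component of n points toward azimuth atan2(n_x, n_y) = 255°, the dip direction.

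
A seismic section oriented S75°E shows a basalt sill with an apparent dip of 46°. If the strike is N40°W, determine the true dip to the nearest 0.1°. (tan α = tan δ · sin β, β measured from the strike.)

The section is 35° from the strike.
tan(true dip) = tan 46° / sin 35° = 1.8054
δ = arctan(1.8054) = 61.02°

61.0°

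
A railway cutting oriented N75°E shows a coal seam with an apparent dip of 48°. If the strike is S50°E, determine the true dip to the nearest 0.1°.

53.6°

The section is 55° from the strike.
tan δ = tan α / sin β = tan 48° / sin 55° = 1.1106 / 0.8192 = 1.3558
δ = arctan(1.3558) = 53.59°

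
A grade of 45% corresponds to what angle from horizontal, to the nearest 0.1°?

tan θ = 45/100 = 0.4500
θ = arctan(0.4500) = 24.23°

24.2°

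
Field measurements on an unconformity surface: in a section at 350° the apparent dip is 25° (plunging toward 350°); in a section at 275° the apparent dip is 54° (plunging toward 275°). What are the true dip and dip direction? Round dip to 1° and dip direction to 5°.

Represent each trace as a vector plunging at its apparent dip toward its trend (east-north-up frame): v₁ = (-0.157, 0.893, -0.423), v₂ = (-0.586, 0.051, -0.809).
Cross product v₁ × v₂ gives the pole to the plane: n ∝ (-0.700, 0.120, 0.515).
True dip = arccos(n_z / |n|) = arccos(0.5865) = 54.1°.
Dip direction = atan2(-0.700, 0.120) = 280° (azimuth of n's horizontal projection).

true dip 54°, dip direction 280°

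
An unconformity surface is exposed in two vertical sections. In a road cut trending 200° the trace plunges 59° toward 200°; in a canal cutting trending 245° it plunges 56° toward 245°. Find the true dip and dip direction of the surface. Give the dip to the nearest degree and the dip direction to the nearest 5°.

Each apparent-dip line lies in the plane. As unit vectors (x east, y north, z up), v₁ plunges 59°→200° and v₂ plunges 56°→245°.
The plane normal is n = v₁ × v₂ ∝ (-0.199, -0.288, 0.204).
True dip = arccos(n_z / |n|) = arccos(0.5027) = 59.8°.
The horizontal component of n points toward azimuth atan2(n_x, n_y) = 215°, the dip direction.

true dip 60°, dip direction 215°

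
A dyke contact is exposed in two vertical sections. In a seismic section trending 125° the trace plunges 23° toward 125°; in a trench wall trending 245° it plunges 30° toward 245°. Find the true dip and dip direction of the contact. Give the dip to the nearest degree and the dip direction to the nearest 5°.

true dip 45°, dip direction 190°

The two traces are lines in the plane: v₁ = (sin 125°·cos 23°, cos 125°·cos 23°, −sin 23°), v₂ = (sin 245°·cos 30°, cos 245°·cos 30°, −sin 30°).
Cross product v₁ × v₂ gives the pole to the plane: n ∝ (-0.121, -0.684, 0.690).
tan δ = √(n_x²+n_y²)/n_z = 0.694/0.690, so δ = 45.2°.
Dip direction = atan2(-0.121, -0.684) = 190° (azimuth of n's horizontal projection).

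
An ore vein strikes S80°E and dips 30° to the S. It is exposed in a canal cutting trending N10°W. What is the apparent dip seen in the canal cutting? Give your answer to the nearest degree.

28°

The strike is S80°E and the section trends N10°W; the acute angle between them is β = 70°.
tan α = tan 30° × sin 70° = 0.5774 × 0.9397 = 0.5425
α = arctan(0.5425) = 28.48°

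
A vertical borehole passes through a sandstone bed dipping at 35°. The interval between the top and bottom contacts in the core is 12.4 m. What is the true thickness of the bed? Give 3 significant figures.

10.2 m

True thickness t = h · cos(dip) = 12.4 × cos 35°
t = 12.4 × 0.8192 = 10.157 m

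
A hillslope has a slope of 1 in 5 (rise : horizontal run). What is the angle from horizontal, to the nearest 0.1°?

tan θ = 1/5 = 0.2000
θ = arctan(0.2000) = 11.31°

11.3°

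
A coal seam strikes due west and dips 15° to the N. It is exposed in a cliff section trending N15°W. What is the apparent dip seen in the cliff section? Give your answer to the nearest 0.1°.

The section lies 75° from the strike.
tan(apparent dip) = tan 15° · sin 75° = 0.2588
apparent dip = arctan 0.2588 = 14.51°

14.5°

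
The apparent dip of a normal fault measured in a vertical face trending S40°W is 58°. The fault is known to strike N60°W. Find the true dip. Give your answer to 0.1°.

58.4°

β = acute angle between strike N60°W and section S40°W = 80°.
tan(true dip) = tan 58° / sin 80° = 1.6250
true dip = arctan 1.6250 = 58.39°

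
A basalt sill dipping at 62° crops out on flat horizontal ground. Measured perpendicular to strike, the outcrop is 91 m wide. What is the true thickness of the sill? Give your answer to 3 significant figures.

80.3 m

True thickness t = w · sin(dip) = 91 × sin 62°
t = 91 × 0.8829 = 80.348 m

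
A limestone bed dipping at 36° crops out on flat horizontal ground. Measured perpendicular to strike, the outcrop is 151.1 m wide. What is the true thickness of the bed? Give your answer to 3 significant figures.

88.8 m

True thickness t = w · sin(dip) = 151.1 × sin 36°
t = 151.1 × 0.5878 = 88.814 m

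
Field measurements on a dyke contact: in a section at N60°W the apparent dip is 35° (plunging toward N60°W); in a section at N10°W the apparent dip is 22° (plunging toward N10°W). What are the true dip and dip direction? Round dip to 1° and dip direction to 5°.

true dip 35°, dip direction 295°

Represent each trace as a vector plunging at its apparent dip toward its trend (east-north-up frame): v₁ = (-0.709, 0.410, -0.574), v₂ = (-0.161, 0.913, -0.375).
The plane normal is n = v₁ × v₂ ∝ (-0.370, 0.173, 0.582).
Dip δ = arctan(|n_h|/n_z) = arctan(0.409/0.582) = 35.1°.
Dip direction = azimuth of (n_x, n_y) = atan2(-0.370, 0.173) = 295°.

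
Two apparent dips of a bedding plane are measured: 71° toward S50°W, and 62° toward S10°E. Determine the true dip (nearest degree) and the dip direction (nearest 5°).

Each apparent-dip line lies in the plane. As unit vectors (x east, y north, z up), v₁ plunges 71°→S50°W and v₂ plunges 62°→S10°E.
Cross product v₁ × v₂ gives the pole to the plane: n ∝ (-0.252, -0.297, 0.132).
True dip = arccos(n_z / |n|) = arccos(0.3214) = 71.3°.
Dip direction = azimuth of (n_x, n_y) = atan2(-0.252, -0.297) = 220°.

true dip 71°, dip direction 220°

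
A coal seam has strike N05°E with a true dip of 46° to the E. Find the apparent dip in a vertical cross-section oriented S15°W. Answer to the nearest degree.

10°

The section lies 10° from the strike.
tan α = tan 46° × sin 10° = 1.0355 × 0.1736 = 0.1798
α = arctan(0.1798) = 10.19°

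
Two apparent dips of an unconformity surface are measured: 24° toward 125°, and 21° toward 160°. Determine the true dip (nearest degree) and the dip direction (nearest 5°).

The two traces are lines in the plane: v₁ = (sin 125°·cos 24°, cos 125°·cos 24°, −sin 24°), v₂ = (sin 160°·cos 21°, cos 160°·cos 21°, −sin 21°).
n = v₁ × v₂ = (0.169, -0.138, 0.489) (taken with n_z > 0).
tan δ = √(n_x²+n_y²)/n_z = 0.218/0.489, so δ = 24.1°.
Dip direction = azimuth of (n_x, n_y) = atan2(0.169, -0.138) = 129°.

true dip 24°, dip direction 130°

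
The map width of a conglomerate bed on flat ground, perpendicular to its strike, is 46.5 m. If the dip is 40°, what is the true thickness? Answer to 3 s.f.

True thickness t = w · sin(dip) = 46.5 × sin 40°
t = 46.5 × 0.6428 = 29.890 m

29.9 m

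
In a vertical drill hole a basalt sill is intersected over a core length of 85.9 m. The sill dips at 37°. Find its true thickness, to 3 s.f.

68.6 m

True thickness t = h · cos(dip) = 85.9 × cos 37°
t = 85.9 × 0.7986 = 68.603 m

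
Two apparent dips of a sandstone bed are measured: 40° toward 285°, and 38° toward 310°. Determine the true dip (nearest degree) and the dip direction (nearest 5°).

The two traces are lines in the plane: v₁ = (sin 285°·cos 40°, cos 285°·cos 40°, −sin 40°), v₂ = (sin 310°·cos 38°, cos 310°·cos 38°, −sin 38°).
Cross product v₁ × v₂ gives the pole to the plane: n ∝ (-0.204, 0.068, 0.255).
tan δ = √(n_x²+n_y²)/n_z = 0.214/0.255, so δ = 40.0°.
Dip direction = azimuth of (n_x, n_y) = atan2(-0.204, 0.068) = 288°.

true dip 40°, dip direction 290°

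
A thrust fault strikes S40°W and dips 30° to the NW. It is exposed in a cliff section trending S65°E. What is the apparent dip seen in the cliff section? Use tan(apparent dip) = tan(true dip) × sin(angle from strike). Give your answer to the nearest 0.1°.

The section lies 75° from the strike.
tan α = tan 30° × sin 75° = 0.5774 × 0.9659 = 0.5577
α = arctan(0.5577) = 29.15°

29.1°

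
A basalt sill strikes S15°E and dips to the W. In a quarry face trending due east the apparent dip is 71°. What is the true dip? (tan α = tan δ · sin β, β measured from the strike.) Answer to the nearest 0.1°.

β = acute angle between strike S15°E and section due east = 75°.
tan(true dip) = tan 71° / sin 75° = 3.0067
δ = arctan(3.0067) = 71.60°

71.6°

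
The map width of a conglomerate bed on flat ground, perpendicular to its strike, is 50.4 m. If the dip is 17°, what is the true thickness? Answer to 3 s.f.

14.7 m

True thickness t = w · sin(dip) = 50.4 × sin 17°
t = 50.4 × 0.2924 = 14.736 m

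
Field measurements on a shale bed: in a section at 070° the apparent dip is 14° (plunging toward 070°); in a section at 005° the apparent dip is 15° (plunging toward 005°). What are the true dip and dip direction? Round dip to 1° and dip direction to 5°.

Represent each trace as a vector plunging at its apparent dip toward its trend (east-north-up frame): v₁ = (0.912, 0.332, -0.242), v₂ = (0.084, 0.962, -0.259).
Cross product v₁ × v₂ gives the pole to the plane: n ∝ (0.147, 0.216, 0.849).
True dip = arccos(n_z / |n|) = arccos(0.9559) = 17.1°.
The horizontal component of n points toward azimuth atan2(n_x, n_y) = 34°, the dip direction.

true dip 17°, dip direction 035°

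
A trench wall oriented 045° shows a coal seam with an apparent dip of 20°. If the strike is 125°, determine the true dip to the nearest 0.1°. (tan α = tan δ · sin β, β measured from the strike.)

20.3°

The section is 80° from the strike.
tan(true dip) = tan 20° / sin 80° = 0.3696
δ = arctan(0.3696) = 20.28°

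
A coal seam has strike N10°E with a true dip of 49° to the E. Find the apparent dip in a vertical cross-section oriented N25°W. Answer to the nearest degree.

33°

The strike is N10°E and the section trends N25°W; the acute angle between them is β = 35°.
tan α = tan 49° × sin 35° = 1.1504 × 0.5736 = 0.6598
apparent dip = arctan 0.6598 = 33.42°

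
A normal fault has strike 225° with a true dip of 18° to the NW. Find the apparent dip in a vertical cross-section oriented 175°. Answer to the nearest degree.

The strike is 225° and the section trends 175°; the acute angle between them is β = 50°.
tan(apparent dip) = tan 18° · sin 50° = 0.2489
α = arctan(0.2489) = 13.98°

14°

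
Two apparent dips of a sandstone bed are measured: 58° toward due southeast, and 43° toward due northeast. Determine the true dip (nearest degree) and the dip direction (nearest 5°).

Each apparent-dip line lies in the plane. As unit vectors (x east, y north, z up), v₁ plunges 58°→due southeast and v₂ plunges 43°→due northeast.
n = v₁ × v₂ = (0.694, -0.183, 0.388) (taken with n_z > 0).
True dip = arccos(n_z / |n|) = arccos(0.4751) = 61.6°.
Dip direction = azimuth of (n_x, n_y) = atan2(0.694, -0.183) = 105°.

true dip 62°, dip direction 105°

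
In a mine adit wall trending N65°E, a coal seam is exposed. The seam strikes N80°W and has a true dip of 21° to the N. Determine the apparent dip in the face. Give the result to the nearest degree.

12°

The strike is N80°W and the section trends N65°E; the acute angle between them is β = 35°.
tan α = tan 21° × sin 35° = 0.3839 × 0.5736 = 0.2202
apparent dip = arctan 0.2202 = 12.42°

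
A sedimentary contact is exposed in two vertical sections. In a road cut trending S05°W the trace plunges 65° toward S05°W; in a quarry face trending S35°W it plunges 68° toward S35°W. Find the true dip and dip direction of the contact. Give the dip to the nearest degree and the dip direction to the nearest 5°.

true dip 68°, dip direction 215°

The two traces are lines in the plane: v₁ = (sin 185°·cos 65°, cos 185°·cos 65°, −sin 65°), v₂ = (sin 215°·cos 68°, cos 215°·cos 68°, −sin 68°).
Cross product v₁ × v₂ gives the pole to the plane: n ∝ (-0.112, -0.161, 0.079).
True dip = arccos(n_z / |n|) = arccos(0.3746) = 68.0°.
Dip direction = azimuth of (n_x, n_y) = atan2(-0.112, -0.161) = 215°.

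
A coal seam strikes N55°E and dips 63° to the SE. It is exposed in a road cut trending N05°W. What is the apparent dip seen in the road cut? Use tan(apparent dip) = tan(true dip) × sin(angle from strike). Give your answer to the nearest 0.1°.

59.5°

The strike is N55°E and the section trends N05°W; the acute angle between them is β = 60°.
tan(apparent dip) = tan 63° · sin 60° = 1.6997
apparent dip = arctan 1.6997 = 59.53°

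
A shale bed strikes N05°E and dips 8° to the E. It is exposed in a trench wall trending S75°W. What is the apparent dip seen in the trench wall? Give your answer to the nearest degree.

The strike is N05°E and the section trends S75°W; the acute angle between them is β = 70°.
tan α = tan 8° × sin 70° = 0.1405 × 0.9397 = 0.1321
apparent dip = arctan 0.1321 = 7.52°

8°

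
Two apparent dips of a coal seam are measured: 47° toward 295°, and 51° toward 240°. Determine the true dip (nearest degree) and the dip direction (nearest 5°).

Represent each trace as a vector plunging at its apparent dip toward its trend (east-north-up frame): v₁ = (-0.618, 0.288, -0.731), v₂ = (-0.545, -0.315, -0.777).
The plane normal is n = v₁ × v₂ ∝ (-0.454, -0.082, 0.352).
tan δ = √(n_x²+n_y²)/n_z = 0.461/0.352, so δ = 52.7°.
Dip direction = azimuth of (n_x, n_y) = atan2(-0.454, -0.082) = 260°.

true dip 53°, dip direction 260°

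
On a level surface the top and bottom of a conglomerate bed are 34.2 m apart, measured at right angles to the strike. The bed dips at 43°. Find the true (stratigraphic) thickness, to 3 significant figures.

23.3 m

True thickness t = w · sin(dip) = 34.2 × sin 43°
t = 34.2 × 0.6820 = 23.324 m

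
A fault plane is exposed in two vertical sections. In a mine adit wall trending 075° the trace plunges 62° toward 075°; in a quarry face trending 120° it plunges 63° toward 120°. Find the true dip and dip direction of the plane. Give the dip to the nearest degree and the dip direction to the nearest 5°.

Represent each trace as a vector plunging at its apparent dip toward its trend (east-north-up frame): v₁ = (0.453, 0.122, -0.883), v₂ = (0.393, -0.227, -0.891).
n = v₁ × v₂ = (0.309, -0.057, 0.151) (taken with n_z > 0).
True dip = arccos(n_z / |n|) = arccos(0.4328) = 64.4°.
Dip direction = azimuth of (n_x, n_y) = atan2(0.309, -0.057) = 100°.

true dip 64°, dip direction 100°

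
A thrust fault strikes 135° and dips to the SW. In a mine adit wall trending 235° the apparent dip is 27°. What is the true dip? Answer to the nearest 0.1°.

The section is 80° from the strike.
tan(true dip) = tan 27° / sin 80° = 0.5174
δ = arctan(0.5174) = 27.36°

27.4°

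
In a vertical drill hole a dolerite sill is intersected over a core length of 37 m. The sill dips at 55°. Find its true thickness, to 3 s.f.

True thickness t = h · cos(dip) = 37 × cos 55°
t = 37 × 0.5736 = 21.222 m

21.2 m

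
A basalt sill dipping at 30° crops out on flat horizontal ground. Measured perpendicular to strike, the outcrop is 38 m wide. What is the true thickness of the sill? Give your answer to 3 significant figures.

19.0 m

True thickness t = w · sin(dip) = 38 × sin 30°
t = 38 × 0.5000 = 19.000 m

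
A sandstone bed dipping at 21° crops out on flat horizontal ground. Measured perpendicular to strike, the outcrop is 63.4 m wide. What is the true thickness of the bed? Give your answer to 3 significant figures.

22.7 m

True thickness t = w · sin(dip) = 63.4 × sin 21°
t = 63.4 × 0.3584 = 22.721 m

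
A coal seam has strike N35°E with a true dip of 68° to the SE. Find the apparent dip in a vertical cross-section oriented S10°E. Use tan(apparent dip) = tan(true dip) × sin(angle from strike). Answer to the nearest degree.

60°

Angle between strike (N35°E) and section (S10°E): β = 45°.
tan α = tan 68° × sin 45° = 2.4751 × 0.7071 = 1.7502
α = arctan(1.7502) = 60.26°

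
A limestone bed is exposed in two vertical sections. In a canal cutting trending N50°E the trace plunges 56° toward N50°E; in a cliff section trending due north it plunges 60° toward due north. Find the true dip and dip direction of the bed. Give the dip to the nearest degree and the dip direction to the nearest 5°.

true dip 61°, dip direction 015°

The two traces are lines in the plane: v₁ = (sin 50°·cos 56°, cos 50°·cos 56°, −sin 56°), v₂ = (sin 0°·cos 60°, cos 0°·cos 60°, −sin 60°).
n = v₁ × v₂ = (0.103, 0.371, 0.214) (taken with n_z > 0).
True dip = arccos(n_z / |n|) = arccos(0.4861) = 60.9°.
Dip direction = azimuth of (n_x, n_y) = atan2(0.103, 0.371) = 16°.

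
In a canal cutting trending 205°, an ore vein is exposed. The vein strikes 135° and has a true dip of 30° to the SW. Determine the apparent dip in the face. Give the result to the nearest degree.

The strike is 135° and the section trends 205°; the acute angle between them is β = 70°.
tan(apparent dip) = tan 30° · sin 70° = 0.5425
apparent dip = arctan 0.5425 = 28.48°

28°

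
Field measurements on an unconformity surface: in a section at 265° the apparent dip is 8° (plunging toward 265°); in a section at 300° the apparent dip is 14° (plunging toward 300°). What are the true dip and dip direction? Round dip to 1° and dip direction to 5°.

true dip 15°, dip direction 325°

The two traces are lines in the plane: v₁ = (sin 265°·cos 8°, cos 265°·cos 8°, −sin 8°), v₂ = (sin 300°·cos 14°, cos 300°·cos 14°, −sin 14°).
The plane normal is n = v₁ × v₂ ∝ (-0.088, 0.122, 0.551).
True dip = arccos(n_z / |n|) = arccos(0.9647) = 15.3°.
Dip direction = atan2(-0.088, 0.122) = 324° (azimuth of n's horizontal projection).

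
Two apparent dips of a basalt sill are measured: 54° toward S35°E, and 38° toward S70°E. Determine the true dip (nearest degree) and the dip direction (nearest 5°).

true dip 56°, dip direction 170°

Represent each trace as a vector plunging at its apparent dip toward its trend (east-north-up frame): v₁ = (0.337, -0.481, -0.809), v₂ = (0.740, -0.270, -0.616).
Cross product v₁ × v₂ gives the pole to the plane: n ∝ (0.078, -0.392, 0.266).
tan δ = √(n_x²+n_y²)/n_z = 0.399/0.266, so δ = 56.4°.
Dip direction = atan2(0.078, -0.392) = 169° (azimuth of n's horizontal projection).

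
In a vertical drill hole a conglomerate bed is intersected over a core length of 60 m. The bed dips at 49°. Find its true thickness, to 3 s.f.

39.4 m

True thickness t = h · cos(dip) = 60 × cos 49°
t = 60 × 0.6561 = 39.364 m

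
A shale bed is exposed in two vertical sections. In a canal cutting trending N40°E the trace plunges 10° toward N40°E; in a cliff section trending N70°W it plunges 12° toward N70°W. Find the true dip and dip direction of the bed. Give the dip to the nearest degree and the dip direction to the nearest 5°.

true dip 19°, dip direction 340°

Represent each trace as a vector plunging at its apparent dip toward its trend (east-north-up frame): v₁ = (0.633, 0.754, -0.174), v₂ = (-0.919, 0.335, -0.208).
n = v₁ × v₂ = (-0.099, 0.291, 0.905) (taken with n_z > 0).
True dip = arccos(n_z / |n|) = arccos(0.9469) = 18.8°.
The horizontal component of n points toward azimuth atan2(n_x, n_y) = 341°, the dip direction.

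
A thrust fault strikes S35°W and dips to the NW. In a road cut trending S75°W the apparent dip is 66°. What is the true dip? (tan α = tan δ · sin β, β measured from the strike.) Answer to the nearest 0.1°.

74.0°

β = acute angle between strike S35°W and section S75°W = 40°.
tan δ = tan α / sin β = tan 66° / sin 40° = 2.2460 / 0.6428 = 3.4942
true dip = arctan 3.4942 = 74.03°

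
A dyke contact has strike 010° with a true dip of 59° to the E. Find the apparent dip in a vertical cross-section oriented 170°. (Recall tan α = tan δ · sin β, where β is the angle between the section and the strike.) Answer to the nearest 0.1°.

The strike is 010° and the section trends 170°; the acute angle between them is β = 20°.
tan α = tan 59° × sin 20° = 1.6643 × 0.3420 = 0.5692
apparent dip = arctan 0.5692 = 29.65°

29.6°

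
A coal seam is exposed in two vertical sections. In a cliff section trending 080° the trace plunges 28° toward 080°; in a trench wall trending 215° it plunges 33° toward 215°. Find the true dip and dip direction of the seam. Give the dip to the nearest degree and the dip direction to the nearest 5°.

true dip 57°, dip direction 150°

Represent each trace as a vector plunging at its apparent dip toward its trend (east-north-up frame): v₁ = (0.870, 0.153, -0.469), v₂ = (-0.481, -0.687, -0.545).
Cross product v₁ × v₂ gives the pole to the plane: n ∝ (0.406, -0.699, 0.524).
Dip δ = arctan(|n_h|/n_z) = arctan(0.809/0.524) = 57.1°.
Dip direction = azimuth of (n_x, n_y) = atan2(0.406, -0.699) = 150°.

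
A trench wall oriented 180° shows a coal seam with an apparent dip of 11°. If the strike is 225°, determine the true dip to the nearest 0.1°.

15.4°

The section is 45° from the strike.
tan(true dip) = tan 11° / sin 45° = 0.2749
true dip = arctan 0.2749 = 15.37°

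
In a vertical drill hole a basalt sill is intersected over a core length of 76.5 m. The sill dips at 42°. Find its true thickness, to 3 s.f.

56.9 m

True thickness t = h · cos(dip) = 76.5 × cos 42°
t = 76.5 × 0.7431 = 56.851 m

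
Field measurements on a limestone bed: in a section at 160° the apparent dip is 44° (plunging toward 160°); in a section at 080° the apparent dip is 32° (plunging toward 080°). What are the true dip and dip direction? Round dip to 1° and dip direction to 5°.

Represent each trace as a vector plunging at its apparent dip toward its trend (east-north-up frame): v₁ = (0.246, -0.676, -0.695), v₂ = (0.835, 0.147, -0.530).
The plane normal is n = v₁ × v₂ ∝ (0.461, -0.450, 0.601).
True dip = arccos(n_z / |n|) = arccos(0.6823) = 47.0°.
The horizontal component of n points toward azimuth atan2(n_x, n_y) = 134°, the dip direction.

true dip 47°, dip direction 135°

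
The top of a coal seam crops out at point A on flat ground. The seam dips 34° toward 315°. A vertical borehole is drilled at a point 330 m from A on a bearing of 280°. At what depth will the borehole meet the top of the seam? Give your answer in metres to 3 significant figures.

The hole lies 35° from the dip direction, so the down-dip offset is 330 × cos 35° = 270.32 m.
Depth = down-dip offset × tan(dip) = 270.32 × tan 34° = 270.32 × 0.6745
Depth = 182.33 m

182 m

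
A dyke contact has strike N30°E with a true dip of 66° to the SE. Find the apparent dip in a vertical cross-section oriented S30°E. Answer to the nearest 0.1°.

62.8°

Angle between strike (N30°E) and section (S30°E): β = 60°.
tan(apparent dip) = tan 66° · sin 60° = 1.9451
apparent dip = arctan 1.9451 = 62.79°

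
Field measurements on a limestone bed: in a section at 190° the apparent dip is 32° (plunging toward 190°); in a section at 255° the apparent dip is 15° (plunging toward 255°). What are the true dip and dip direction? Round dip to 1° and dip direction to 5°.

Represent each trace as a vector plunging at its apparent dip toward its trend (east-north-up frame): v₁ = (-0.147, -0.835, -0.530), v₂ = (-0.933, -0.250, -0.259).
n = v₁ × v₂ = (-0.084, -0.456, 0.742) (taken with n_z > 0).
tan δ = √(n_x²+n_y²)/n_z = 0.464/0.742, so δ = 32.0°.
Dip direction = atan2(-0.084, -0.456) = 190° (azimuth of n's horizontal projection).

true dip 32°, dip direction 190°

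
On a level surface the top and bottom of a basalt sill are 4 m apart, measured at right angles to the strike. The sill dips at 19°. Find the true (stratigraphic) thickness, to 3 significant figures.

1.30 m

True thickness t = w · sin(dip) = 4 × sin 19°
t = 4 × 0.3256 = 1.302 m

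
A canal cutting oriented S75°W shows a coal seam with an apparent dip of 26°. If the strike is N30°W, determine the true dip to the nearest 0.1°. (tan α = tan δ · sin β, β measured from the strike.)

β = acute angle between strike N30°W and section S75°W = 75°.
tan δ = tan α / sin β = tan 26° / sin 75° = 0.4877 / 0.9659 = 0.5049
δ = arctan(0.5049) = 26.79°

26.8°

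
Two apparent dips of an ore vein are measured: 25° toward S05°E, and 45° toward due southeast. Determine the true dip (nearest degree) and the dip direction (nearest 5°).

true dip 48°, dip direction 110°

Represent each trace as a vector plunging at its apparent dip toward its trend (east-north-up frame): v₁ = (0.079, -0.903, -0.423), v₂ = (0.500, -0.500, -0.707).
The plane normal is n = v₁ × v₂ ∝ (0.427, -0.155, 0.412).
True dip = arccos(n_z / |n|) = arccos(0.6715) = 47.8°.
Dip direction = azimuth of (n_x, n_y) = atan2(0.427, -0.155) = 110°.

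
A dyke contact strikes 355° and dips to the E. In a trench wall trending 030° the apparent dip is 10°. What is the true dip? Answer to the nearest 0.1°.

17.1°

The section is 35° from the strike.
tan δ = tan α / sin β = tan 10° / sin 35° = 0.1763 / 0.5736 = 0.3074
true dip = arctan 0.3074 = 17.09°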